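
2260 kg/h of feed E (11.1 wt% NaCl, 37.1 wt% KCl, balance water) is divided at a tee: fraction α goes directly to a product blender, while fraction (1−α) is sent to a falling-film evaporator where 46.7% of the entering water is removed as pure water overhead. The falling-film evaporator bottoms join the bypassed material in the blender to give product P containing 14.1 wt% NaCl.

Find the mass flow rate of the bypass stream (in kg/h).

All 2260×0.111 = 250.86 kg/h of NaCl reaches P, so P = 250.86/0.141 = 1779.1 kg/h and vapour = 480.85 kg/h.
The evaporator receives (1−α)·2260 of feed at 0.518 water and removes 0.467 of that water:
0.467×0.518×(1−α)×2260 = 480.85
(1−α) = 480.85/546.71 = 0.8795;  α = 0.1205.
Bypass flow = 0.1205×2260 = 272.24 kg/h.

272.2 kg/h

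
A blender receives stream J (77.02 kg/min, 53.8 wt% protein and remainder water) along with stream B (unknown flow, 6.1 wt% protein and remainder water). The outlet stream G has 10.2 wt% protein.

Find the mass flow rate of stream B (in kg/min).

Let B be the unknown flow. Total out = 77.02 + B.
protein balance: 41.437 + 0.061·B = 0.102·(77.02 + B)
(0.061 − 0.102)·B = 0.102×77.02 − 41.437 = -33.581
B = -33.581 / -0.041 = 819.04 kg/min

819 kg/min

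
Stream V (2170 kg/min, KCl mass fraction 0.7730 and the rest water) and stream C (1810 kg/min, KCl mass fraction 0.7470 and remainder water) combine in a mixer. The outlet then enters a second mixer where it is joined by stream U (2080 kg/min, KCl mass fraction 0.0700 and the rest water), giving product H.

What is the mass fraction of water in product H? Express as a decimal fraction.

0.4761

Overall, product flow = 6060 kg/min.
water in = 2170×0.227 + 1810×0.253 + 2080×0.930 = 2884.9 kg/min.
water fraction in H = 0.4761.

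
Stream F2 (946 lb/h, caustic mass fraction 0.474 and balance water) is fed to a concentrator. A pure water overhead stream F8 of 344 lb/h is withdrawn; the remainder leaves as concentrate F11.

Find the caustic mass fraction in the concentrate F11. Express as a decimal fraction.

0.745

caustic is not removed: 946×0.474 = 448.4 lb/h of caustic enters F11.
Concentrate = 946 − 344 = 602 lb/h.
Mass fraction = 448.4/602 = 0.745.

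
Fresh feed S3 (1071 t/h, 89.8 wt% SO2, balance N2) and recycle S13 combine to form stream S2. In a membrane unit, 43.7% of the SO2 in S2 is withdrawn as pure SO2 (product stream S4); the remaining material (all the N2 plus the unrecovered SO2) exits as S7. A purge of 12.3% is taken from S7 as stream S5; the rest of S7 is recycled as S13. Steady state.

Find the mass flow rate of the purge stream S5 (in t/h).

240.8 t/h

N2 enters only via S3 and leaves only via the purge: 1071×0.102 = 0.123×(N2 in S7), and the membrane unit passes all N2, so N2 in S2 = N2 in S7 = 888.15 t/h.
SO2 in S2: m_A = 1071×0.898 + (1−0.123)·(1−0.437)·m_A, so m_A = 961.76/0.5062 = 1899.8 t/h.
S7 = (1−0.437)×1899.8 + 888.15 = 1957.7 t/h.
Purge S5 = 0.123×1957.7 = 240.8 t/h.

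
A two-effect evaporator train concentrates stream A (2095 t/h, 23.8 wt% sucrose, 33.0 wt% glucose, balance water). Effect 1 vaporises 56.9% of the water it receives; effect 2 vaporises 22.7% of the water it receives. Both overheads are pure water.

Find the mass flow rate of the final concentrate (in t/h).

water in feed = 2095×0.432 = 905.04 t/h.
After stage 1: water left = (1−0.569)×905.04 = 390.07; stream total = 1580 t/h.
After stage 2: water left = (1−0.227)×390.07 = 301.53; final concentrate = 1491.5 t/h.

1491 t/h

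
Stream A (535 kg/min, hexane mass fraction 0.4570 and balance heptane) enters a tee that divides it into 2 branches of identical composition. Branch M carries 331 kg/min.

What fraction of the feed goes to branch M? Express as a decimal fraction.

0.619

Fraction to M = 331/535 = 0.6187.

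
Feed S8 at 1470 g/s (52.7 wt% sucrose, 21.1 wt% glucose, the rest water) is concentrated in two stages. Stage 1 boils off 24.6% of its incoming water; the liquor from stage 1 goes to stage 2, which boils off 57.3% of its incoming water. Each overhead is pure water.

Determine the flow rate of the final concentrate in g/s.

1209 g/s

water in feed = 1470×0.262 = 385.14 g/s.
After stage 1: water left = (1−0.246)×385.14 = 290.4; stream total = 1375.3 g/s.
After stage 2: water left = (1−0.573)×290.4 = 124; final concentrate = 1208.9 g/s.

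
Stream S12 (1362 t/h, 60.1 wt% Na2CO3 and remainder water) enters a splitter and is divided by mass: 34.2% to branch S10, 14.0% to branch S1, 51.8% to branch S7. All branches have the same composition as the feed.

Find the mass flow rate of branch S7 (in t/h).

705.5 t/h

Branch S7 flow = 0.518×1362 = 705.52 t/h.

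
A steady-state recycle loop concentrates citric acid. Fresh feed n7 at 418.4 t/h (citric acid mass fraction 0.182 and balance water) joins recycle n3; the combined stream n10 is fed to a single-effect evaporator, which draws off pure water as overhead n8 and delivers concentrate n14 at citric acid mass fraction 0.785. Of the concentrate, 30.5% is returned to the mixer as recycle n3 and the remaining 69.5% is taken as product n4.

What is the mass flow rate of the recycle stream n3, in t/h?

Overall citric acid balance (none leaves overhead): citric acid in fresh feed = citric acid in product, i.e. 418.4×0.182 = (1−0.305)·n14·0.785.
n14 = 76.149/(0.785×0.695) = 139.58 t/h.
Recycle n3 = 0.305×139.58 = 42.57 t/h.

42.57 t/h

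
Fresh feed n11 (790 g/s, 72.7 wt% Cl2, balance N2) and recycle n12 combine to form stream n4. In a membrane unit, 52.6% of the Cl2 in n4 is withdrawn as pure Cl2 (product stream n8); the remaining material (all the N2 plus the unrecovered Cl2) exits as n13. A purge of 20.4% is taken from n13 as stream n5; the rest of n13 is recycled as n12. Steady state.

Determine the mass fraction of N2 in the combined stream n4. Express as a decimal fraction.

0.5341

N2 enters only via n11 and leaves only via the purge: 790×0.273 = 0.204×(N2 in n13), and the membrane unit passes all N2, so N2 in n4 = N2 in n13 = 1057.2 g/s.
Cl2 in n4: m_A = 790×0.727 + (1−0.204)·(1−0.526)·m_A, so m_A = 574.33/0.6227 = 922.33 g/s.
n4 = 922.33 + 1057.2 = 1979.5 g/s.
N2 fraction in n4 = 1057.2/1979.5 = 0.5341.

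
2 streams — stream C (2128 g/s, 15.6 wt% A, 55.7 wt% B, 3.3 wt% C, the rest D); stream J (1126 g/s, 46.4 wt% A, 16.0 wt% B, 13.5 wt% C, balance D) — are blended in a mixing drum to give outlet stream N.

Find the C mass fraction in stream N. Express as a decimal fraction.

0.0683

Total flow out = 2128 + 1126 = 3254 g/s.
C in = 2128×0.033 + 1126×0.135 = 222.23 g/s.
C mass fraction in N = 222.23/3254 = 0.0683.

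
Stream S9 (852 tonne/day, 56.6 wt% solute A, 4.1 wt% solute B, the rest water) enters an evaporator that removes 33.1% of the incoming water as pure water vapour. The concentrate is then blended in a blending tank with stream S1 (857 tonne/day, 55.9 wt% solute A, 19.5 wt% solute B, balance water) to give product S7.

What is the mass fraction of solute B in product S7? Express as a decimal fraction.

Vapour removed = 0.331×0.393×852 = 110.83 tonne/day; concentrate = 741.17 tonne/day.
solute B reaching the mixer = 34.932 (from concentrate) + 857×0.195 = 202.05 tonne/day.
Product flow = 741.17 + 857 = 1598.2 tonne/day; solute B fraction = 0.126.

0.126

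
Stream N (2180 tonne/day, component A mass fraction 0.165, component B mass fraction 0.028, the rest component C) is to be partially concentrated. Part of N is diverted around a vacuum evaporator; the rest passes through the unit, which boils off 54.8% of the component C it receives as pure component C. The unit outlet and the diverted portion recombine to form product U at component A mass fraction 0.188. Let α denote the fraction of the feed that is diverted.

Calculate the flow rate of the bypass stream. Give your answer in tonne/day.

All 2180×0.165 = 359.7 tonne/day of component A reaches U, so U = 359.7/0.188 = 1913.3 tonne/day and vapour = 266.7 tonne/day.
The evaporator receives (1−α)·2180 of feed at 0.807 component C and removes 0.548 of that component C:
0.548×0.807×(1−α)×2180 = 266.7
(1−α) = 266.7/964.07 = 0.2766;  α = 0.7234.
Bypass flow = 0.7234×2180 = 1576.9 tonne/day.

1577 tonne/day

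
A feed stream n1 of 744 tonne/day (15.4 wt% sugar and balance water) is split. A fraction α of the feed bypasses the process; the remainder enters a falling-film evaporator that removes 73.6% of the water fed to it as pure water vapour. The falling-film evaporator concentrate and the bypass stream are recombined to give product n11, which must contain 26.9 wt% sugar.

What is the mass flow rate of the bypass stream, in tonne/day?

All 744×0.154 = 114.58 tonne/day of sugar reaches n11, so n11 = 114.58/0.269 = 425.93 tonne/day and vapour = 318.07 tonne/day.
The evaporator receives (1−α)·744 of feed at 0.846 water and removes 0.736 of that water:
0.736×0.846×(1−α)×744 = 318.07
(1−α) = 318.07/463.26 = 0.6866;  α = 0.3134.
Bypass flow = 0.3134×744 = 233.18 tonne/day.

233.2 tonne/day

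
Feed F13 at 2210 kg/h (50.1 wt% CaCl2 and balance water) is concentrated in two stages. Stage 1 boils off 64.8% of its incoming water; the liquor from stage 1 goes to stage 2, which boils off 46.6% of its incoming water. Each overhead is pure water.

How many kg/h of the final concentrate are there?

1314 kg/h

water in feed = 2210×0.499 = 1102.8 kg/h.
After stage 1: water left = (1−0.648)×1102.8 = 388.18; stream total = 1495.4 kg/h.
After stage 2: water left = (1−0.466)×388.18 = 207.29; final concentrate = 1314.5 kg/h.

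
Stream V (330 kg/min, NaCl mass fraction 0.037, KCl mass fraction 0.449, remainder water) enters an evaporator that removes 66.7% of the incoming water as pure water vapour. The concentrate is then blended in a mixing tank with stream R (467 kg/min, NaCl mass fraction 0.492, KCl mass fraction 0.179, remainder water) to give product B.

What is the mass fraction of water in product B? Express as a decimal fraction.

Vapour removed = 0.667×0.514×330 = 113.14 kg/min; concentrate = 216.86 kg/min.
water reaching the mixer = 56.483 (from concentrate) + 467×0.329 = 210.13 kg/min.
Product flow = 216.86 + 467 = 683.86 kg/min; water fraction = 0.307.

0.307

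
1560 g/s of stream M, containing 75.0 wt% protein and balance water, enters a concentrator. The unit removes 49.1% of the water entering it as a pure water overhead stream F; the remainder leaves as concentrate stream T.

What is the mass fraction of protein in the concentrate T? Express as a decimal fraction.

0.8549

protein is not removed: 1560×0.750 = 1170 g/s of protein enters T.
water entering = 1560×0.250 = 390 g/s; overhead removed = 0.491×390 = 191.49 g/s.
Concentrate = 1560 − 191.49 = 1368.5 g/s.
Mass fraction = 1170/1368.5 = 0.8549.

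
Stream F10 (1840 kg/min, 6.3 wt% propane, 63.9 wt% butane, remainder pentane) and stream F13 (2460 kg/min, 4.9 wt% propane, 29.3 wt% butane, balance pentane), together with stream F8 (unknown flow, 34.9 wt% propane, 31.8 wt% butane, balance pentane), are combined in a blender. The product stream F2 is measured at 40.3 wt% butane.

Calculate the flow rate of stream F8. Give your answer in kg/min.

Let F8 be the unknown flow. Total out = 4300 + F8.
butane balance: 1896.5 + 0.318·F8 = 0.403·(4300 + F8)
(0.318 − 0.403)·F8 = 0.403×4300 − 1896.5 = -163.64
F8 = -163.64 / -0.085 = 1925.2 kg/min

1925 kg/min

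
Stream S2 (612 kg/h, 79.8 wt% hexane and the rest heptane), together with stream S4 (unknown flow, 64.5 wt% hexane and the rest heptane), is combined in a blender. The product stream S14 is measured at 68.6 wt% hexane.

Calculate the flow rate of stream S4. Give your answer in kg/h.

Let S4 be the unknown flow. Total out = 612 + S4.
hexane balance: 488.38 + 0.645·S4 = 0.686·(612 + S4)
(0.645 − 0.686)·S4 = 0.686×612 − 488.38 = -68.544
S4 = -68.544 / -0.041 = 1671.8 kg/h

1672 kg/h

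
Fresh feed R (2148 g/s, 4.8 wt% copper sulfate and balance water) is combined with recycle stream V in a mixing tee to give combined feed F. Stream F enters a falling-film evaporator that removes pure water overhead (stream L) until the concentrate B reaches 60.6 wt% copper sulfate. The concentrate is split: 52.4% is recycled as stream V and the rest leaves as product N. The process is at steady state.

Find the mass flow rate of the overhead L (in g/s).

Overall copper sulfate balance (none leaves overhead): copper sulfate in fresh feed = copper sulfate in product, i.e. 2148×0.048 = (1−0.524)·B·0.606.
B = 103.1/(0.606×0.476) = 357.43 g/s.
Recycle V = 0.524×357.43 = 187.3 g/s.
Combined feed F = 2148 + 187.3 = 2335.3 g/s.
Overhead L = F − B = 2335.3 − 357.43 = 1977.9 g/s.

1978 g/s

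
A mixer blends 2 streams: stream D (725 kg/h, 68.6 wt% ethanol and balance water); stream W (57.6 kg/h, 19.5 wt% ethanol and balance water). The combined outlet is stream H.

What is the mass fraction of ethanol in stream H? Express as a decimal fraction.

Total flow out = 725 + 57.6 = 782.6 kg/h.
ethanol in = 725×0.686 + 57.6×0.195 = 508.58 kg/h.
ethanol mass fraction in H = 508.58/782.6 = 0.6499.

0.6499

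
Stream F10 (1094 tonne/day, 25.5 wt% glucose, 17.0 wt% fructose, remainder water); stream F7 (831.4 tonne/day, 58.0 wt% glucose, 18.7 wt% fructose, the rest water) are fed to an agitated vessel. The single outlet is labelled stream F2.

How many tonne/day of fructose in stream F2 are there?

fructose out = fructose in = 1094×0.170 + 831.4×0.187 = 341.45 tonne/day.

341.5 tonne/day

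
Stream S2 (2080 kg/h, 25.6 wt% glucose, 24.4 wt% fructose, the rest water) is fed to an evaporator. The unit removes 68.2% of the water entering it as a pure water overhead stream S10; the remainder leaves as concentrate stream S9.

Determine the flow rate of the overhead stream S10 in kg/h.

709.3 kg/h

water entering = 2080×0.500 = 1040 kg/h; overhead removed = 0.682×1040 = 709.28 kg/h.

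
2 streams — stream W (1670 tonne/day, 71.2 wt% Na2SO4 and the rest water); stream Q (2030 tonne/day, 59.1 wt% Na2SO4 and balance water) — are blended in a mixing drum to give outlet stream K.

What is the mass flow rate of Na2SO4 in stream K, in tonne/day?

Na2SO4 out = Na2SO4 in = 1670×0.712 + 2030×0.591 = 2388.8 tonne/day.

2389 tonne/day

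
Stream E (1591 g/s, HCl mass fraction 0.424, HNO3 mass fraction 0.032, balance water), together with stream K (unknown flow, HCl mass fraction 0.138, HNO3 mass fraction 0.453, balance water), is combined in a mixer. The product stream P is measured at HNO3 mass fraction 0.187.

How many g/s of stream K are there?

927.1 g/s

Let K be the unknown flow. Total out = 1591 + K.
HNO3 balance: 50.912 + 0.453·K = 0.187·(1591 + K)
(0.453 − 0.187)·K = 0.187×1591 − 50.912 = 246.6
K = 246.6 / 0.266 = 927.09 g/s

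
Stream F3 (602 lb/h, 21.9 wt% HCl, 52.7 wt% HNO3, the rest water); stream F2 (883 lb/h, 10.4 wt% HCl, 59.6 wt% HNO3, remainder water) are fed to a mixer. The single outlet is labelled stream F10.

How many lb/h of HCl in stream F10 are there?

HCl out = HCl in = 602×0.219 + 883×0.104 = 223.67 lb/h.

223.7 lb/h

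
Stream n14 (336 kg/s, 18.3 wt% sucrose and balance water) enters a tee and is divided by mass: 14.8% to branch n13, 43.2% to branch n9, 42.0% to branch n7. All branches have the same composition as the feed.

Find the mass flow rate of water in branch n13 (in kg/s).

40.63 kg/s

Branch n13 total = 0.148×336 = 49.728 kg/s.
water in n13 = 0.817×49.728 = 40.628 kg/s.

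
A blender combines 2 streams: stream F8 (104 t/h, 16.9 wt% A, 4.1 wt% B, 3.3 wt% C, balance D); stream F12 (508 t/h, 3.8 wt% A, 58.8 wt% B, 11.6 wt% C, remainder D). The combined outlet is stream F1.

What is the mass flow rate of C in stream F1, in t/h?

C out = C in = 104×0.033 + 508×0.116 = 62.36 t/h.

62.36 t/h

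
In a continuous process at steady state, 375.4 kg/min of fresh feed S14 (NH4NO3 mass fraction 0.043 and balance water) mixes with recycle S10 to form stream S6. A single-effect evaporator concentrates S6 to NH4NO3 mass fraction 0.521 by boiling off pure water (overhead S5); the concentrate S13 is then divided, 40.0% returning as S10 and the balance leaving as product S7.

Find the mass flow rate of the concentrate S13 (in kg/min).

Overall NH4NO3 balance (none leaves overhead): NH4NO3 in fresh feed = NH4NO3 in product, i.e. 375.4×0.043 = (1−0.400)·S13·0.521.
S13 = 16.142/(0.521×0.600) = 51.639 kg/min.

51.64 kg/min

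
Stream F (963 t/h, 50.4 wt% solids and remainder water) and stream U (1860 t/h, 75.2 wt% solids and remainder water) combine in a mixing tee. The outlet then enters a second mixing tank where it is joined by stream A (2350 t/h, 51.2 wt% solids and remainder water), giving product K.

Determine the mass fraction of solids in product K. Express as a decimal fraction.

0.597

Overall, product flow = 5173 t/h.
solids in = 963×0.504 + 1860×0.752 + 2350×0.512 = 3087.3 t/h.
solids fraction in K = 0.597.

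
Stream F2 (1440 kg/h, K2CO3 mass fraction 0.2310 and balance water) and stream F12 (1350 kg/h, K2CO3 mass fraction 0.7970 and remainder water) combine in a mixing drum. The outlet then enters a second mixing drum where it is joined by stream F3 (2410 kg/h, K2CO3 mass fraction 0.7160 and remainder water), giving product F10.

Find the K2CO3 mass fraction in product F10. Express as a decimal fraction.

Overall, product flow = 5200 kg/h.
K2CO3 in = 1440×0.231 + 1350×0.797 + 2410×0.716 = 3134.2 kg/h.
K2CO3 fraction in F10 = 0.6027.

0.6027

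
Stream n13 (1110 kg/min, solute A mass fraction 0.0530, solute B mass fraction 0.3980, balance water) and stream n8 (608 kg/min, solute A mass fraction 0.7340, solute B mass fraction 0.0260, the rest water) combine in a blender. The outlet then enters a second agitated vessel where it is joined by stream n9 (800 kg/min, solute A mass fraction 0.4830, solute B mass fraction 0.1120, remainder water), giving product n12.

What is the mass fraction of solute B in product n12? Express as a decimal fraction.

Overall, product flow = 2518 kg/min.
solute B in = 1110×0.398 + 608×0.026 + 800×0.112 = 547.19 kg/min.
solute B fraction in n12 = 0.2173.

0.2173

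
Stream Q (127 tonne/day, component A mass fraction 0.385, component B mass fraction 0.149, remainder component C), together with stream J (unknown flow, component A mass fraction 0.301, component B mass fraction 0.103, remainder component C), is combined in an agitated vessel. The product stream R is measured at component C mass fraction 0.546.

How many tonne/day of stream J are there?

Let J be the unknown flow. Total out = 127 + J.
component C balance: 59.182 + 0.596·J = 0.546·(127 + J)
(0.596 − 0.546)·J = 0.546×127 − 59.182 = 10.16
J = 10.16 / 0.050 = 203.2 tonne/day

203.2 tonne/day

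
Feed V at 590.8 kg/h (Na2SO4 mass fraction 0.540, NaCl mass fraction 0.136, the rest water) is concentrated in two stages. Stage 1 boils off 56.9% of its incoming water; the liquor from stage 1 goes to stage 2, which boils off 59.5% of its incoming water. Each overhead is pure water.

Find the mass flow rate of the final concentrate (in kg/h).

432.8 kg/h

water in feed = 590.8×0.324 = 191.42 kg/h.
After stage 1: water left = (1−0.569)×191.42 = 82.502; stream total = 481.88 kg/h.
After stage 2: water left = (1−0.595)×82.502 = 33.413; final concentrate = 432.79 kg/h.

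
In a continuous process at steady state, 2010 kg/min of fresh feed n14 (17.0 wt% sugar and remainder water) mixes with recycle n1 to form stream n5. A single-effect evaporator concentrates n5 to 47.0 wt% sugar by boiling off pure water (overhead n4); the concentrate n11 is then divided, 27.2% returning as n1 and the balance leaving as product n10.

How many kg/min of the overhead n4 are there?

1283 kg/min

Overall sugar balance (none leaves overhead): sugar in fresh feed = sugar in product, i.e. 2010×0.170 = (1−0.272)·n11·0.470.
n11 = 341.7/(0.470×0.728) = 998.66 kg/min.
Recycle n1 = 0.272×998.66 = 271.63 kg/min.
Combined feed n5 = 2010 + 271.63 = 2281.6 kg/min.
Overhead n4 = n5 − n11 = 2281.6 − 998.66 = 1283 kg/min.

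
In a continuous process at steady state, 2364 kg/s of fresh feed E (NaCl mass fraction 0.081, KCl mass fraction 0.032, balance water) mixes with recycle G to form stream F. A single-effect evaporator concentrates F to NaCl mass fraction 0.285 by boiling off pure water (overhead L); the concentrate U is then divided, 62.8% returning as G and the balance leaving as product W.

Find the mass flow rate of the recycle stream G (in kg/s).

Overall NaCl balance (none leaves overhead): NaCl in fresh feed = NaCl in product, i.e. 2364×0.081 = (1−0.628)·U·0.285.
U = 191.48/(0.285×0.372) = 1806.1 kg/s.
Recycle G = 0.628×1806.1 = 1134.2 kg/s.

1134 kg/s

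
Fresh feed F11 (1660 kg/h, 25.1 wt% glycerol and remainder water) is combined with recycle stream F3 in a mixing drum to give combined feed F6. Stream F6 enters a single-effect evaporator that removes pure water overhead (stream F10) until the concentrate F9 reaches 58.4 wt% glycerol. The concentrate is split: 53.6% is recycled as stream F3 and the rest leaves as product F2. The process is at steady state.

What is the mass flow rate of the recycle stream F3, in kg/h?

Overall glycerol balance (none leaves overhead): glycerol in fresh feed = glycerol in product, i.e. 1660×0.251 = (1−0.536)·F9·0.584.
F9 = 416.66/(0.584×0.464) = 1537.6 kg/h.
Recycle F3 = 0.536×1537.6 = 824.17 kg/h.

824.2 kg/h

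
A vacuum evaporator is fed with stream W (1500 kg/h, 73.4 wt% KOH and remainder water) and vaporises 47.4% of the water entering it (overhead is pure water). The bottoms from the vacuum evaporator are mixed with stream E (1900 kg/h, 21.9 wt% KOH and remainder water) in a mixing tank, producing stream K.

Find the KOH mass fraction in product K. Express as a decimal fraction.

0.4725

Vapour removed = 0.474×0.266×1500 = 189.13 kg/h; concentrate = 1310.9 kg/h.
KOH reaching the mixer = 1101 (from concentrate) + 1900×0.219 = 1517.1 kg/h.
Product flow = 1310.9 + 1900 = 3210.9 kg/h; KOH fraction = 0.4725.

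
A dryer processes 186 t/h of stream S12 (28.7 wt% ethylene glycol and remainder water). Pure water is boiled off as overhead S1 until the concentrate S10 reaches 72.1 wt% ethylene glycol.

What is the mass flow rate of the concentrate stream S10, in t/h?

ethylene glycol is conserved: 186×0.287 = 53.382 t/h all reports to the concentrate.
Concentrate = 53.382/(target fraction) = 74.039 t/h.

74.04 t/h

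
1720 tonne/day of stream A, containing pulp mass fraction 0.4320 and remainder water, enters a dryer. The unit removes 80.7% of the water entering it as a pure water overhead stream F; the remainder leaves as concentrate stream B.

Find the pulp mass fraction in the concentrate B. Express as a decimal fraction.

0.7976

pulp is not removed: 1720×0.432 = 743.04 tonne/day of pulp enters B.
water entering = 1720×0.568 = 976.96 tonne/day; overhead removed = 0.807×976.96 = 788.41 tonne/day.
Concentrate = 1720 − 788.41 = 931.59 tonne/day.
Mass fraction = 743.04/931.59 = 0.7976.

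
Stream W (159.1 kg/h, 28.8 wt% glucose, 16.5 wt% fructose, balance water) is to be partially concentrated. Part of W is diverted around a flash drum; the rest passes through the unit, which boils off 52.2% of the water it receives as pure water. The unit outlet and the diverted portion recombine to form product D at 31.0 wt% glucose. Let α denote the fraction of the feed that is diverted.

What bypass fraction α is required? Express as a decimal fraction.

All 159.1×0.288 = 45.821 kg/h of glucose reaches D, so D = 45.821/0.310 = 147.81 kg/h and vapour = 11.291 kg/h.
The evaporator receives (1−α)·159.1 of feed at 0.547 water and removes 0.522 of that water:
0.522×0.547×(1−α)×159.1 = 11.291
(1−α) = 11.291/45.428 = 0.2485;  α = 0.7515.

0.751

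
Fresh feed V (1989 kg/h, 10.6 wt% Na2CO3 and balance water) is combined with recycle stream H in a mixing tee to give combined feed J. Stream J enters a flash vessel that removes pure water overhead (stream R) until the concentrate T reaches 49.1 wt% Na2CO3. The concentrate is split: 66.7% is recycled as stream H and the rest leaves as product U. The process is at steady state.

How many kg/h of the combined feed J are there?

Overall Na2CO3 balance (none leaves overhead): Na2CO3 in fresh feed = Na2CO3 in product, i.e. 1989×0.106 = (1−0.667)·T·0.491.
T = 210.83/(0.491×0.333) = 1289.5 kg/h.
Recycle H = 0.667×1289.5 = 860.08 kg/h.
Combined feed J = 1989 + 860.08 = 2849.1 kg/h.

2849 kg/h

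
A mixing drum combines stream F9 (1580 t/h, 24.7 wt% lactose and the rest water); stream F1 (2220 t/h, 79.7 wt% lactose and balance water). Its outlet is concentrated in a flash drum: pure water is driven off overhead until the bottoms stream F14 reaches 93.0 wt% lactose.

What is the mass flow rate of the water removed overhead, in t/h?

lactose entering = 1580×0.247 + 2220×0.797 = 2159.6 t/h.
All lactose reports to F14, so F14 = 2159.6/0.930 = 2322.2 t/h.
Total feed = 3800 t/h; overhead = 3800 − 2322.2 = 1477.8 t/h.

1478 t/h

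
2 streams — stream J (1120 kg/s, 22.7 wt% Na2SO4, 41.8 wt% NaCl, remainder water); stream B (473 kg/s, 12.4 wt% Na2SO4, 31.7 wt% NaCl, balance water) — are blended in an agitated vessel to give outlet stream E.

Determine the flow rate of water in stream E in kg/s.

662 kg/s

water out = water in = 1120×0.355 + 473×0.559 = 662.01 kg/s.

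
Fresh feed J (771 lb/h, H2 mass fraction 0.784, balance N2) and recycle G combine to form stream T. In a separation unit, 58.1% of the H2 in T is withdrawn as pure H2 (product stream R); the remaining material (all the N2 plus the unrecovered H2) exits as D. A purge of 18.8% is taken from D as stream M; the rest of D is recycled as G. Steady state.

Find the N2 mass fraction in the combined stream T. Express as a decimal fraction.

0.492

N2 enters only via J and leaves only via the purge: 771×0.216 = 0.188×(N2 in D), and the separation unit passes all N2, so N2 in T = N2 in D = 885.83 lb/h.
H2 in T: m_A = 771×0.784 + (1−0.188)·(1−0.581)·m_A, so m_A = 604.46/0.6598 = 916.17 lb/h.
T = 916.17 + 885.83 = 1802 lb/h.
N2 fraction in T = 885.83/1802 = 0.492.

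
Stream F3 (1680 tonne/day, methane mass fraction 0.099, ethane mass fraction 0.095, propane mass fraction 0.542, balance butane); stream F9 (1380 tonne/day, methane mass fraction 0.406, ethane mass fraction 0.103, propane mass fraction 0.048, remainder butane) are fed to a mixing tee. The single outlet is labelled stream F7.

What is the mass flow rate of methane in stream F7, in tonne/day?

methane out = methane in = 1680×0.099 + 1380×0.406 = 726.6 tonne/day.

726.6 tonne/day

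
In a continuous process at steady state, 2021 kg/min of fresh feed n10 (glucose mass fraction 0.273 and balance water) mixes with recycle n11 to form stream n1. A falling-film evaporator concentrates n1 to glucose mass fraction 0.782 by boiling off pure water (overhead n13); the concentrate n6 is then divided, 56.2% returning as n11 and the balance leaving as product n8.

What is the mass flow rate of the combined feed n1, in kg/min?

Overall glucose balance (none leaves overhead): glucose in fresh feed = glucose in product, i.e. 2021×0.273 = (1−0.562)·n6·0.782.
n6 = 551.73/(0.782×0.438) = 1610.8 kg/min.
Recycle n11 = 0.562×1610.8 = 905.28 kg/min.
Combined feed n1 = 2021 + 905.28 = 2926.3 kg/min.

2926 kg/min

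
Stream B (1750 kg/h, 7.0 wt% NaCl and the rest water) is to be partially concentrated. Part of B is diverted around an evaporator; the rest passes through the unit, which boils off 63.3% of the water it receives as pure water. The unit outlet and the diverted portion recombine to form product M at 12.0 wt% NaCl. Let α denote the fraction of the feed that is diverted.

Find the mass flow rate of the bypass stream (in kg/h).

511.4 kg/h

All 1750×0.070 = 122.5 kg/h of NaCl reaches M, so M = 122.5/0.120 = 1020.8 kg/h and vapour = 729.17 kg/h.
The evaporator receives (1−α)·1750 of feed at 0.930 water and removes 0.633 of that water:
0.633×0.930×(1−α)×1750 = 729.17
(1−α) = 729.17/1030.2 = 0.7078;  α = 0.2922.
Bypass flow = 0.2922×1750 = 511.37 kg/h.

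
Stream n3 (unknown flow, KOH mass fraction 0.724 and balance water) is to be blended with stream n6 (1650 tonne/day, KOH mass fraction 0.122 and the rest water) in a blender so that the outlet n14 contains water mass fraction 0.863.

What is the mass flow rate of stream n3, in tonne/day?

42.16 tonne/day

Let n3 be the unknown flow. Total out = 1650 + n3.
water balance: 1448.7 + 0.276·n3 = 0.863·(1650 + n3)
(0.276 − 0.863)·n3 = 0.863×1650 − 1448.7 = -24.75
n3 = -24.75 / -0.587 = 42.164 tonne/day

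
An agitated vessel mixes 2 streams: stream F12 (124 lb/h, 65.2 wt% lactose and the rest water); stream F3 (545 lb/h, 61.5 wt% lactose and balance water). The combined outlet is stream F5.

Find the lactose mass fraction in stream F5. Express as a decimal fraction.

Total flow out = 124 + 545 = 669 lb/h.
lactose in = 124×0.652 + 545×0.615 = 416.02 lb/h.
lactose mass fraction in F5 = 416.02/669 = 0.622.

0.622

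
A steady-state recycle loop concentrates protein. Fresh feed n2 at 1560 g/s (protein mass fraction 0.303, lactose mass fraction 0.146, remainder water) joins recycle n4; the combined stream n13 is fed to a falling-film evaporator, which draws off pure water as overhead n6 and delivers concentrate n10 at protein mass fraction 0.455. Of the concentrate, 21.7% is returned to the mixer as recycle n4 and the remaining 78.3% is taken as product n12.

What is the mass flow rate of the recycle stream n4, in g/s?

287.9 g/s

Overall protein balance (none leaves overhead): protein in fresh feed = protein in product, i.e. 1560×0.303 = (1−0.217)·n10·0.455.
n10 = 472.68/(0.455×0.783) = 1326.8 g/s.
Recycle n4 = 0.217×1326.8 = 287.91 g/s.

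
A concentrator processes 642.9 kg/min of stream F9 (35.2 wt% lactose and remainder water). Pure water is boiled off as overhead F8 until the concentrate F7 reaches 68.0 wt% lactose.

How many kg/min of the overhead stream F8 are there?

lactose is conserved: 642.9×0.352 = 226.3 kg/min all reports to the concentrate.
Concentrate = 226.3/(target fraction) = 332.8 kg/min.
Overhead = 642.9 − 332.8 = 310.1 kg/min.

310.1 kg/min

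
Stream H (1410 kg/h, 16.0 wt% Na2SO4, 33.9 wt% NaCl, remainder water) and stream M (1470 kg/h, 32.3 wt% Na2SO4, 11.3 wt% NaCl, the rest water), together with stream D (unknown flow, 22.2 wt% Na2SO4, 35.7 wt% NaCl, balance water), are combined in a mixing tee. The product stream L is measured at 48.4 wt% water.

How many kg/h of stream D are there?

2247 kg/h

Let D be the unknown flow. Total out = 2880 + D.
water balance: 1535.5 + 0.421·D = 0.484·(2880 + D)
(0.421 − 0.484)·D = 0.484×2880 − 1535.5 = -141.57
D = -141.57 / -0.063 = 2247.1 kg/h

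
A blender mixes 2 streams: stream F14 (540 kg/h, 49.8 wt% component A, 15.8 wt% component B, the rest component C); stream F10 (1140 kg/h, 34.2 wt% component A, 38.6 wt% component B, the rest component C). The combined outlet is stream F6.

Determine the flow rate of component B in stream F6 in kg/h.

component B out = component B in = 540×0.158 + 1140×0.386 = 525.36 kg/h.

525.4 kg/h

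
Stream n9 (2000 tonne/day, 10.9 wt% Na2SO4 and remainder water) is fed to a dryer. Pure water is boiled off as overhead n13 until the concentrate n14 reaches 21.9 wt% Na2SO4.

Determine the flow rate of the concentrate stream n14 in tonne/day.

Na2SO4 is conserved: 2000×0.109 = 218 tonne/day all reports to the concentrate.
Concentrate = 218/(target fraction) = 995.43 tonne/day.

995.4 tonne/day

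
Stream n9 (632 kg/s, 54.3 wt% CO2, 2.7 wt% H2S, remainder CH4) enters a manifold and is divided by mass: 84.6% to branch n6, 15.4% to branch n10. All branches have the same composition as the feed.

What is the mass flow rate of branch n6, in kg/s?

Branch n6 flow = 0.846×632 = 534.67 kg/s.

534.7 kg/s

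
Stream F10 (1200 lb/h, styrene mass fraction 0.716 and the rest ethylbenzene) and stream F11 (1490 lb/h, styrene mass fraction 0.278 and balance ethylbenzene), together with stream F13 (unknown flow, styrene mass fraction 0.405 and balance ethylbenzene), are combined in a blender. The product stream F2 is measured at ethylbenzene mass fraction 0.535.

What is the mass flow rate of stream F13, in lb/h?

Let F13 be the unknown flow. Total out = 2690 + F13.
ethylbenzene balance: 1416.6 + 0.595·F13 = 0.535·(2690 + F13)
(0.595 − 0.535)·F13 = 0.535×2690 − 1416.6 = 22.57
F13 = 22.57 / 0.060 = 376.17 lb/h

376.2 lb/h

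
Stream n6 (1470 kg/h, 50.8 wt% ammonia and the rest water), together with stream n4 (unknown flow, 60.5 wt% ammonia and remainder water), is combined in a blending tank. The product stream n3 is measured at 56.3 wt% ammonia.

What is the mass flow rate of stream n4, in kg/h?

Let n4 be the unknown flow. Total out = 1470 + n4.
ammonia balance: 746.76 + 0.605·n4 = 0.563·(1470 + n4)
(0.605 − 0.563)·n4 = 0.563×1470 − 746.76 = 80.85
n4 = 80.85 / 0.042 = 1925 kg/h

1925 kg/h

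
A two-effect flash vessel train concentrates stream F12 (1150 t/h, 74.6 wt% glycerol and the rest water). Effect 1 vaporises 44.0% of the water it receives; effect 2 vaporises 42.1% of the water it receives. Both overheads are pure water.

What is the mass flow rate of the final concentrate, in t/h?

952.6 t/h

water in feed = 1150×0.254 = 292.1 t/h.
After stage 1: water left = (1−0.440)×292.1 = 163.58; stream total = 1021.5 t/h.
After stage 2: water left = (1−0.421)×163.58 = 94.711; final concentrate = 952.61 t/h.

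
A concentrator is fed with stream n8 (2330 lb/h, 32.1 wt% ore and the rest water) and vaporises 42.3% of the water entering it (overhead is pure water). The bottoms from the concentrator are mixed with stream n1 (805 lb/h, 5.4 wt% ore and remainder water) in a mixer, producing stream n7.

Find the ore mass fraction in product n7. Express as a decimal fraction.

Vapour removed = 0.423×0.679×2330 = 669.22 lb/h; concentrate = 1660.8 lb/h.
ore reaching the mixer = 747.93 (from concentrate) + 805×0.054 = 791.4 lb/h.
Product flow = 1660.8 + 805 = 2465.8 lb/h; ore fraction = 0.3210.

0.3210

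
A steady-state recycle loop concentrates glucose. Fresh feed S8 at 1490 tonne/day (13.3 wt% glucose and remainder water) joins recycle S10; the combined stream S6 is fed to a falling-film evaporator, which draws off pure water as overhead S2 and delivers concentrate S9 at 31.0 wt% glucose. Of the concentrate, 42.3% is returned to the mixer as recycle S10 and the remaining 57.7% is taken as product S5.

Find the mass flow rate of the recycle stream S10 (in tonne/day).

468.6 tonne/day

Overall glucose balance (none leaves overhead): glucose in fresh feed = glucose in product, i.e. 1490×0.133 = (1−0.423)·S9·0.310.
S9 = 198.17/(0.310×0.577) = 1107.9 tonne/day.
Recycle S10 = 0.423×1107.9 = 468.64 tonne/day.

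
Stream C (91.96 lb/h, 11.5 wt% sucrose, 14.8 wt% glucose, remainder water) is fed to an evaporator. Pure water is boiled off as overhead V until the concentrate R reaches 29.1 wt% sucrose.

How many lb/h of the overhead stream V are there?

sucrose is conserved: 91.96×0.115 = 10.575 lb/h all reports to the concentrate.
Concentrate = 10.575/(target fraction) = 36.342 lb/h.
Overhead = 91.96 − 36.342 = 55.618 lb/h.

55.62 lb/h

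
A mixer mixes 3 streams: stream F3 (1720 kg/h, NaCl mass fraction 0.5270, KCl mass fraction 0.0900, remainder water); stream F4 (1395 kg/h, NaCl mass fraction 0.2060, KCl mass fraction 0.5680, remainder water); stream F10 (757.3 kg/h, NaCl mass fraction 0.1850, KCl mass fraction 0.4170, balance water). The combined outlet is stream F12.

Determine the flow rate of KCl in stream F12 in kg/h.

1263 kg/h

KCl out = KCl in = 1720×0.090 + 1395×0.568 + 757.3×0.417 = 1263 kg/h.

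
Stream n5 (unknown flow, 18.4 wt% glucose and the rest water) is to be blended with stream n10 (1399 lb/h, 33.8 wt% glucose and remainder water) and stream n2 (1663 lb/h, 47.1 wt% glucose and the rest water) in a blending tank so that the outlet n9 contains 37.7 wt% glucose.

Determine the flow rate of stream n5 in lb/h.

527.3 lb/h

Let n5 be the unknown flow. Total out = 3062 + n5.
glucose balance: 1256.1 + 0.184·n5 = 0.377·(3062 + n5)
(0.184 − 0.377)·n5 = 0.377×3062 − 1256.1 = -101.76
n5 = -101.76 / -0.193 = 527.26 lb/h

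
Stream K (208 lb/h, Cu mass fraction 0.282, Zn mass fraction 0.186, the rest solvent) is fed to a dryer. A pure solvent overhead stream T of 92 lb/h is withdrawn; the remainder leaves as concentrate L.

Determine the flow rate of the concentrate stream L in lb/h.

116 lb/h

Concentrate = 208 − 92 = 116 lb/h.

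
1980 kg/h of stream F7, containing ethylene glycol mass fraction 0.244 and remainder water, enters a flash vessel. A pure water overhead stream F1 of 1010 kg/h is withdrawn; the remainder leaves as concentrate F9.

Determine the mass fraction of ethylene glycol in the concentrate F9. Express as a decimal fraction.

ethylene glycol is not removed: 1980×0.244 = 483.12 kg/h of ethylene glycol enters F9.
Concentrate = 1980 − 1010 = 970 kg/h.
Mass fraction = 483.12/970 = 0.498.

0.498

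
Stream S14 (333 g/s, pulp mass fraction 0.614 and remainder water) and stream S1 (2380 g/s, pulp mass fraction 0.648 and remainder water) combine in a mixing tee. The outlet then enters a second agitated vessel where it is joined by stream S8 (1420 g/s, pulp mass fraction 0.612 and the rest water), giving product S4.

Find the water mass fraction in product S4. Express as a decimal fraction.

Overall, product flow = 4133 g/s.
water in = 333×0.386 + 2380×0.352 + 1420×0.388 = 1517.3 g/s.
water fraction in S4 = 0.367.

0.367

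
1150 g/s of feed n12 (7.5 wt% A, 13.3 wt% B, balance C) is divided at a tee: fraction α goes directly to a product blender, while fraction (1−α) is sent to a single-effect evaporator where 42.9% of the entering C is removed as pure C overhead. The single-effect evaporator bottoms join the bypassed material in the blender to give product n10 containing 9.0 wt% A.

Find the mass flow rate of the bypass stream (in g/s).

585.9 g/s

All 1150×0.075 = 86.25 g/s of A reaches n10, so n10 = 86.25/0.090 = 958.33 g/s and vapour = 191.67 g/s.
The evaporator receives (1−α)·1150 of feed at 0.792 C and removes 0.429 of that C:
0.429×0.792×(1−α)×1150 = 191.67
(1−α) = 191.67/390.73 = 0.4905;  α = 0.5095.
Bypass flow = 0.5095×1150 = 585.89 g/s.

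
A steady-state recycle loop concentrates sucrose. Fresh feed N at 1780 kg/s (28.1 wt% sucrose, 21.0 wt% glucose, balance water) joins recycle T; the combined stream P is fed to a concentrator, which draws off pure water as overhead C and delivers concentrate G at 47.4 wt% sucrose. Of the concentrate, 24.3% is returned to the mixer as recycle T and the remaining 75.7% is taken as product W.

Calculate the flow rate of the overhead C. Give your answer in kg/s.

Overall sucrose balance (none leaves overhead): sucrose in fresh feed = sucrose in product, i.e. 1780×0.281 = (1−0.243)·G·0.474.
G = 500.18/(0.474×0.757) = 1394 kg/s.
Recycle T = 0.243×1394 = 338.73 kg/s.
Combined feed P = 1780 + 338.73 = 2118.7 kg/s.
Overhead C = P − G = 2118.7 − 1394 = 724.77 kg/s.

724.8 kg/s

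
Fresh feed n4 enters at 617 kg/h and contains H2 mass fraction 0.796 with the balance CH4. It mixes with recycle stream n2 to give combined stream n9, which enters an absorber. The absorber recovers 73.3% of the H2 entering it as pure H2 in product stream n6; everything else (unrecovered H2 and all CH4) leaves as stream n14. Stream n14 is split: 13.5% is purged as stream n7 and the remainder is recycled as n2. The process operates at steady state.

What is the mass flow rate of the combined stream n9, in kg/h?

CH4 enters only via n4 and leaves only via the purge: 617×0.204 = 0.135×(CH4 in n14), and the absorber passes all CH4, so CH4 in n9 = CH4 in n14 = 932.36 kg/h.
H2 in n9: m_A = 617×0.796 + (1−0.135)·(1−0.733)·m_A, so m_A = 491.13/0.7690 = 638.63 kg/h.
n9 = 638.63 + 932.36 = 1571 kg/h.

1571 kg/h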